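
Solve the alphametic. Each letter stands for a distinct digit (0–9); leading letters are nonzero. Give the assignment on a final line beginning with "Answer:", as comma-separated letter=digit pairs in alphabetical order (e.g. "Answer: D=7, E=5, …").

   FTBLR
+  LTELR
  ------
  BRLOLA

Step 1. [col 1: R + R ≡ A (mod 10)] A=2 is one option consistent with column 1 (R + R ≡ A (mod 10), carry-in 0) — take it ⇒ A=2.
Step 2. [col 1: R + R ≡ A (mod 10)] several values work for R in column 1 (R + R ≡ A (mod 10), carry-in 0); try R=6, so R=6.
Step 3. [B] B is the leading digit of a 6-digit sum of two 5-digit numbers; the final carry is exactly 1. So B=1.
Step 4. [col 2: L + L ≡ L (mod 10)] from column 2 (nothing yet, carry-in 1, digits 1,2,6 already taken and all letters distinct): L must equal 9, so L=9.
Step 5. [col 3: B + E ≡ O (mod 10)] O=0 is one option consistent with column 3 (B + E ≡ O (mod 10), carry-in 1) — take it, so O=0.
Step 6. [col 3: B + E ≡ O (mod 10)] in column 3 we have B+E≡O with carry-in 1; given B=1, O=0 and digits 0,1,2,6,9 already taken and all letters distinct, that pins E to 8. So E=8.
Step 7. [col 4: T + T ≡ L (mod 10)] in column 4 we have T+T≡L with carry-in 1; given L=9 and digits 0,1,2,6,8,9 already taken and all letters distinct, that pins T to 4. So T=4.
Step 8. [col 5: F + L ≡ R (mod 10)] column 5: given L=9, R=6, carry-in 0, and digits 0,1,2,4,6,8,9 already taken and all letters distinct, F+L≡R (mod 10) forces F=7, so F=7.

Answer: A=2, B=1, E=8, F=7, L=9, O=0, R=6, T=4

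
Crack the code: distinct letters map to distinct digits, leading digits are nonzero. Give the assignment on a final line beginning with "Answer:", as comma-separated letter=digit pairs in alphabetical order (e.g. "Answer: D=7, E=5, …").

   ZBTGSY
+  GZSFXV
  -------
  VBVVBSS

Step 1. [col 1: Y + V ≡ S (mod 10)] column 1 (Y + V ≡ S (mod 10), carry-in 0) doesn't pin S yet; pick S=6 and continue ⇒ S=6.
Step 2. [col 1: Y + V ≡ S (mod 10)] column 1 (Y + V ≡ S (mod 10), carry-in 0) doesn't pin V yet; pick V=1 and continue. So V=1.
Step 3. [col 1: Y + V ≡ S (mod 10)] in column 1 we have Y+V≡S with carry-in 0; given V=1, S=6 and digits 1,6 already taken and all letters distinct, that pins Y to 5. So Y=5.
Step 4. [col 2: S + X ≡ S (mod 10)] column 2 reads S+X+carry(0)=S with S=6; with digits 1,5,6 already taken and all letters distinct, the only value for X is 0, so X=0.
Step 5. [col 3: G + F ≡ B (mod 10)] no forcing yet in column 3 (carry-in 0); B=2 is free and consistent — try it, so B=2.
Step 6. [col 3: G + F ≡ B (mod 10)] no forcing yet in column 3 (carry-in 0); F=9 is free and consistent — try it, so F=9.
Step 7. [col 3: G + F ≡ B (mod 10)] column 3: given F=9, B=2, carry-in 0, and digits 0,1,2,5,6,9 already taken and all letters distinct, G+F≡B (mod 10) forces G=3 ⇒ G=3.
Step 8. [col 4: T + S ≡ V (mod 10)] in column 4 we have T+S≡V with carry-in 1; given S=6, V=1 and digits 0,1,2,3,5,6,9 already taken and all letters distinct, that pins T to 4. So T=4.
Step 9. [col 5: B + Z ≡ V (mod 10)] in column 5 we have B+Z≡V with carry-in 1; given B=2, V=1 and digits 0,1,2,3,4,5,6,9 already taken and all letters distinct, that pins Z to 8, so Z=8.

Answer: B=2, F=9, G=3, S=6, T=4, V=1, X=0, Y=5, Z=8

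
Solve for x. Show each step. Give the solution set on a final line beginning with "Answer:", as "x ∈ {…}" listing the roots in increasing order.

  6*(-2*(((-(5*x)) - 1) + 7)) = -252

Step 1. [6*(-2*(((-(5*x)) - 1) + 7)) = -252] LHS = 6·(…); ÷6 both sides. So div: -2*(((-(5*x)) - 1) + 7) = -42.
Step 2. [-2*(((-(5*x)) - 1) + 7) = -42] -2·(inner) — divide through by -2. So div: ((-(5*x)) - 1) + 7 = 21.
Step 3. [((-(5*x)) - 1) + 7 = 21] subtract 7: x sits inside (… + 7) ⇒ sub: (-(5*x)) - 1 = 14.
Step 4. [(-(5*x)) - 1 = 14] 1 comes off first (add 1). So sub: -(5*x) = 15.
Step 5. [-(5*x) = 15] leading − — multiply by −1 ⇒ neg: 5*x = -15.
Step 6. [5*x = -15] 5·(inner) — divide through by 5, so div: x = -3.

Answer: x ∈ {-3}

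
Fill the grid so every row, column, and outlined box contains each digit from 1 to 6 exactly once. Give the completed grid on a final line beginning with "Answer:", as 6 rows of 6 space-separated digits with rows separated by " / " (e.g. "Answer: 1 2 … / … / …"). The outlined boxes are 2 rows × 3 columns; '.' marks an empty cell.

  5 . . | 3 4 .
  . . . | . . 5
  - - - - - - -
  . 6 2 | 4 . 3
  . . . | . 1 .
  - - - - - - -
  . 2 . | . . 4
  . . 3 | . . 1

Step 1. [r2c1∈{1,2,3,4,6}] in col 1, 2 fits only at r2c1 ⇒ r2c1=2.
Step 2. [r2c5∈{6}] r2c5 has the single candidate 6 ⇒ r2c5=6.
Step 3. [r2c2∈{1,3,4}] in row 2, 3 fits only at r2c2. So r2c2=3.
Step 4. [r3c5∈{5}] r3c5's peers cover all but 5, so r3c5=5.
Step 5. [r1c2∈{1}] r1c2 is down to just 1 ⇒ r1c2=1.
Step 6. [r5c3∈{1,5,6}] in col 3, 1 fits only at r5c3, so r5c3=1.
Step 7. [r6c2∈{4,5}] box 5 places 5 nowhere but r6c2, so r6c2=5.
Step 8. [r6c1∈{4,6}] r6c1 is the only open cell in row 6 admitting 4, so r6c1=4.
Step 9. [r6c4∈{2,6}] row 6 places 6 nowhere but r6c4 ⇒ r6c4=6.
Step 10. [r1c6∈{2}] r1c6's peers cover all but 2. So r1c6=2.
Step 11. [r4c2∈{4}] r4c2 is down to just 4 ⇒ r4c2=4.
Step 12. [r4c3∈{5}] only 5 remains possible at r4c3. So r4c3=5.
Step 13. [r4c4∈{2}] r4c4 is down to just 2 ⇒ r4c4=2.
Step 14. [r2c3∈{4}] only 4 remains possible at r2c3, so r2c3=4.
Step 15. [r4c1∈{3}] only 3 remains possible at r4c1, so r4c1=3.
Step 16. [r5c4∈{5}] r5c4 has the single candidate 5 ⇒ r5c4=5.
Step 17. [r2c4∈{1}] only 1 remains possible at r2c4, so r2c4=1.
Step 18. [r5c1∈{6}] only 6 remains possible at r5c1, so r5c1=6.
Step 19. [r1c3∈{6}] r1c3 is down to just 6. So r1c3=6.
Step 20. [r3c1∈{1}] r3c1 has the single candidate 1 ⇒ r3c1=1.
Step 21. [r5c5∈{3}] only 3 remains possible at r5c5, so r5c5=3.
Step 22. [r4c6∈{6}] nothing but 6 survives at r4c6 ⇒ r4c6=6.
Step 23. [r6c5∈{2}] r6c5 has the single candidate 2 ⇒ r6c5=2.

Answer: 5 1 6 3 4 2 / 2 3 4 1 6 5 / 1 6 2 4 5 3 / 3 4 5 2 1 6 / 6 2 1 5 3 4 / 4 5 3 6 2 1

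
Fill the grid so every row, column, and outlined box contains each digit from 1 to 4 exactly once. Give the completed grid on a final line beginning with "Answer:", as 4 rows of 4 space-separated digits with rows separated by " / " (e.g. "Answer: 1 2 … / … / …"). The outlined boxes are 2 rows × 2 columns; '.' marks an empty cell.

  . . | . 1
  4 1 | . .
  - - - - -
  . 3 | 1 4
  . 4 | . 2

Step 1. [r4c3∈{3}] r4c3's peers cover all but 3, so r4c3=3.
Step 2. [r1c2∈{2}] nothing but 2 survives at r1c2, so r1c2=2.
Step 3. [r3c1∈{2}] r3c1 has the single candidate 2. So r3c1=2.
Step 4. [r4c1∈{1}] nothing but 1 survives at r4c1, so r4c1=1.
Step 5. [r2c3∈{2}] nothing but 2 survives at r2c3. So r2c3=2.
Step 6. [r2c4∈{3}] r2c4's peers cover all but 3 ⇒ r2c4=3.
Step 7. [r1c3∈{4}] r1c3 has the single candidate 4. So r1c3=4.
Step 8. [r1c1∈{3}] nothing but 3 survives at r1c1. So r1c1=3.

Answer: 3 2 4 1 / 4 1 2 3 / 2 3 1 4 / 1 4 3 2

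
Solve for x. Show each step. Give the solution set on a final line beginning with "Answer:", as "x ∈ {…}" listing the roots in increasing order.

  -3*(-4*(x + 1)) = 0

Step 1. [-3*(-4*(x + 1)) = 0] divide by the outer -3 ⇒ div: -4*(x + 1) = 0.
Step 2. [-4*(x + 1) = 0] -4 out front; divide by -4. So div: x + 1 = 0.
Step 3. [x + 1 = 0] peel the +1: subtract 1 from each side. So sub: x = -1.

Answer: x ∈ {-1}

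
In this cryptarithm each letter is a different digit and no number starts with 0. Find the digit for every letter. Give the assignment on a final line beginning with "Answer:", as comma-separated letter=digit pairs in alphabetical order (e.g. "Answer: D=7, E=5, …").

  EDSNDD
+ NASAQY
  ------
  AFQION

Step 1. [col 1: D + Y ≡ N (mod 10)] several values work for D in column 1 (D + Y ≡ N (mod 10), carry-in 0); try D=4. So D=4.
Step 2. [col 1: D + Y ≡ N (mod 10)] N=3 is one option consistent with column 1 (D + Y ≡ N (mod 10), carry-in 0) — take it. So N=3.
Step 3. [col 1: D + Y ≡ N (mod 10)] column 1 reads D+Y+carry(0)=N with D=4, N=3; with digits 3,4 already taken and all letters distinct, the only value for Y is 9 ⇒ Y=9.
Step 4. [col 2: D + Q ≡ O (mod 10)] column 2 (D + Q ≡ O (mod 10), carry-in 1) doesn't pin O yet; pick O=7 and continue, so O=7.
Step 5. [col 2: D + Q ≡ O (mod 10)] column 2 reads D+Q+carry(1)=O with D=4, O=7; with digits 3,4,7,9 already taken and all letters distinct, the only value for Q is 2 ⇒ Q=2.
Step 6. [col 3: N + A ≡ I (mod 10)] A=5 is one option consistent with column 3 (N + A ≡ I (mod 10), carry-in 0) — take it, so A=5.
Step 7. [col 3: N + A ≡ I (mod 10)] column 3: given N=3, A=5, carry-in 0, and digits 2,3,4,5,7,9 already taken and all letters distinct, N+A≡I (mod 10) forces I=8 ⇒ I=8.
Step 8. [col 4: S + S ≡ Q (mod 10)] several values work for S in column 4 (S + S ≡ Q (mod 10), carry-in 0); try S=6. So S=6.
Step 9. [col 5: D + A ≡ F (mod 10)] in column 5 we have D+A≡F with carry-in 1; given D=4, A=5 and digits 2,3,4,5,6,7,8,9 already taken and all letters distinct, that pins F to 0. So F=0.
Step 10. [col 6: E + N ≡ A (mod 10)] column 6 reads E+N+carry(1)=A with N=3, A=5; with digits 0,2,3,4,5,6,7,8,9 already taken and all letters distinct, the only value for E is 1 ⇒ E=1.

Answer: A=5, D=4, E=1, F=0, I=8, N=3, O=7, Q=2, S=6, Y=9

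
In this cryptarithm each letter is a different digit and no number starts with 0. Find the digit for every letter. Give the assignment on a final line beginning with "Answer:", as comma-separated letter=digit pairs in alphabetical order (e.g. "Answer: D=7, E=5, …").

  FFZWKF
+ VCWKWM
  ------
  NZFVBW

Step 1. [col 1: F + M ≡ W (mod 10)] W=6 is one option consistent with column 1 (F + M ≡ W (mod 10), carry-in 0) — take it ⇒ W=6.
Step 2. [col 1: F + M ≡ W (mod 10)] several values work for M in column 1 (F + M ≡ W (mod 10), carry-in 0); try M=1 ⇒ M=1.
Step 3. [col 1: F + M ≡ W (mod 10)] column 1: given M=1, W=6, carry-in 0, and digits 1,6 already taken and all letters distinct, F+M≡W (mod 10) forces F=5. So F=5.
Step 4. [col 2: K + W ≡ B (mod 10)] K=7 is one option consistent with column 2 (K + W ≡ B (mod 10), carry-in 0) — take it, so K=7.
Step 5. [col 2: K + W ≡ B (mod 10)] column 2: given K=7, W=6, carry-in 0, and digits 1,5,6,7 already taken and all letters distinct, K+W≡B (mod 10) forces B=3, so B=3.
Step 6. [col 3: W + K ≡ V (mod 10)] column 3: given W=6, K=7, carry-in 1, and digits 1,3,5,6,7 already taken and all letters distinct, W+K≡V (mod 10) forces V=4, so V=4.
Step 7. [col 4: Z + W ≡ F (mod 10)] column 4: given W=6, F=5, carry-in 1, and digits 1,3,4,5,6,7 already taken and all letters distinct, Z+W≡F (mod 10) forces Z=8, so Z=8.
Step 8. [col 5: F + C ≡ Z (mod 10)] column 5: given F=5, Z=8, carry-in 1, and digits 1,3,4,5,6,7,8 already taken and all letters distinct, F+C≡Z (mod 10) forces C=2. So C=2.
Step 9. [col 6: F + V ≡ N (mod 10)] from column 6 (F=5, V=4, carry-in 0, digits 1,2,3,4,5,6,7,8 already taken and all letters distinct): N must equal 9 ⇒ N=9.

Answer: B=3, C=2, F=5, K=7, M=1, N=9, V=4, W=6, Z=8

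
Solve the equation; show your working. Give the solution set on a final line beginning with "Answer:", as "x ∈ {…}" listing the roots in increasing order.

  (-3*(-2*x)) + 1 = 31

Step 1. [(-3*(-2*x)) + 1 = 31] +1 is outermost — subtract 1 both sides ⇒ sub: -3*(-2*x) = 30.
Step 2. [-3*(-2*x) = 30] leading coefficient -3: divide by -3 ⇒ div: -2*x = -10.
Step 3. [-2*x = -10] -2 out front; divide by -2, so div: x = 5.

Answer: x ∈ {5}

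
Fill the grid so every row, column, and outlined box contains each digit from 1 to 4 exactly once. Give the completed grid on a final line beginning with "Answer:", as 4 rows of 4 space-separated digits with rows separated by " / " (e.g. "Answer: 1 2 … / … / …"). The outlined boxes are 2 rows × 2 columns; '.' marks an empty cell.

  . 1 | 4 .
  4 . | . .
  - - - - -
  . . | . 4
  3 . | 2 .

Step 1. [r2c2∈{2,3}] r2c2 is the only open cell in col 2 admitting 3 ⇒ r2c2=3.
Step 2. [r2c4∈{1,2}] in row 2, 2 fits only at r2c4, so r2c4=2.
Step 3. [r3c1∈{1,2}] col 1 places 1 nowhere but r3c1 ⇒ r3c1=1.
Step 4. [r1c4∈{3}] nothing but 3 survives at r1c4. So r1c4=3.
Step 5. [r3c2∈{2}] nothing but 2 survives at r3c2. So r3c2=2.
Step 6. [r3c3∈{3}] nothing but 3 survives at r3c3, so r3c3=3.
Step 7. [r2c3∈{1}] r2c3 has the single candidate 1. So r2c3=1.
Step 8. [r1c1∈{2}] r1c1 has the single candidate 2, so r1c1=2.
Step 9. [r4c2∈{4}] r4c2 has the single candidate 4. So r4c2=4.
Step 10. [r4c4∈{1}] nothing but 1 survives at r4c4, so r4c4=1.

Answer: 2 1 4 3 / 4 3 1 2 / 1 2 3 4 / 3 4 2 1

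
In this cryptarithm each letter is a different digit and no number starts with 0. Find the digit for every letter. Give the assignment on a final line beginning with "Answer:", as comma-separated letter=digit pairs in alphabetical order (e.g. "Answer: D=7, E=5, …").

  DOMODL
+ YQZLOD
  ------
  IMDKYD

Step 1. [col 1: L + D ≡ D (mod 10)] from column 1 (nothing yet, carry-in 0, all letters distinct, none taken yet): L must equal 0. So L=0.
Step 2. [col 1: L + D ≡ D (mod 10)] several values work for D in column 1 (L + D ≡ D (mod 10), carry-in 0); try D=4, so D=4.
Step 3. [col 2: D + O ≡ Y (mod 10)] no forcing yet in column 2 (carry-in 0); O=8 is free and consistent — try it ⇒ O=8.
Step 4. [col 2: D + O ≡ Y (mod 10)] column 2 reads D+O+carry(0)=Y with D=4, O=8; with digits 0,4,8 already taken and all letters distinct, the only value for Y is 2, so Y=2.
Step 5. [col 3: O + L ≡ K (mod 10)] column 3: given O=8, L=0, carry-in 1, and digits 0,2,4,8 already taken and all letters distinct, O+L≡K (mod 10) forces K=9 ⇒ K=9.
Step 6. [col 4: M + Z ≡ D (mod 10)] no forcing yet in column 4 (carry-in 0); Z=1 is free and consistent — try it. So Z=1.
Step 7. [col 4: M + Z ≡ D (mod 10)] column 4: given Z=1, D=4, carry-in 0, and digits 0,1,2,4,8,9 already taken and all letters distinct, M+Z≡D (mod 10) forces M=3 ⇒ M=3.
Step 8. [col 5: O + Q ≡ M (mod 10)] column 5 reads O+Q+carry(0)=M with O=8, M=3; with digits 0,1,2,3,4,8,9 already taken and all letters distinct, the only value for Q is 5 ⇒ Q=5.
Step 9. [col 6: D + Y ≡ I (mod 10)] from column 6 (D=4, Y=2, carry-in 1, digits 0,1,2,3,4,5,8,9 already taken and all letters distinct): I must equal 7 ⇒ I=7.

Answer: D=4, I=7, K=9, L=0, M=3, O=8, Q=5, Y=2, Z=1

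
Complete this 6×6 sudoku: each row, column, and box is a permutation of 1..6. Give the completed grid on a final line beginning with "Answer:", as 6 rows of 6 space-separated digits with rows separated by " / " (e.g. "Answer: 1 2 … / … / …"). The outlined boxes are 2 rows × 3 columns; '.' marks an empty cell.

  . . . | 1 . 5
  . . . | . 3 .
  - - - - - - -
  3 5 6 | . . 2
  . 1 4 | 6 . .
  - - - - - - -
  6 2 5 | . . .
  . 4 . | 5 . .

Step 1. [r2c4∈{2,4}] in col 4, 2 fits only at r2c4, so r2c4=2.
Step 2. [r6c1∈{1}] r6c1's peers cover all but 1, so r6c1=1.
Step 3. [r5c4∈{3,4}] across col 4, 3 lands solely at r5c4. So r5c4=3.
Step 4. [r2c2∈{6}] only 6 remains possible at r2c2. So r2c2=6.
Step 5. [r2c6∈{4}] r2c6 has the single candidate 4, so r2c6=4.
Step 6. [r5c5∈{1,4}] row 5 places 4 nowhere but r5c5 ⇒ r5c5=4.
Step 7. [r1c3∈{2,3}] r1c3 is the only open cell in col 3 admitting 2, so r1c3=2.
Step 8. [r6c6∈{6}] r6c6 has the single candidate 6 ⇒ r6c6=6.
Step 9. [r4c1∈{2}] nothing but 2 survives at r4c1 ⇒ r4c1=2.
Step 10. [r1c1∈{4}] r1c1 has the single candidate 4, so r1c1=4.
Step 11. [r3c5∈{1}] only 1 remains possible at r3c5 ⇒ r3c5=1.
Step 12. [r1c2∈{3}] r1c2 has the single candidate 3 ⇒ r1c2=3.
Step 13. [r4c5∈{5}] only 5 remains possible at r4c5, so r4c5=5.
Step 14. [r6c5∈{2}] only 2 remains possible at r6c5, so r6c5=2.
Step 15. [r3c4∈{4}] r3c4's peers cover all but 4, so r3c4=4.
Step 16. [r5c6∈{1}] r5c6's peers cover all but 1 ⇒ r5c6=1.
Step 17. [r2c3∈{1}] nothing but 1 survives at r2c3, so r2c3=1.
Step 18. [r6c3∈{3}] nothing but 3 survives at r6c3, so r6c3=3.
Step 19. [r2c1∈{5}] r2c1's peers cover all but 5 ⇒ r2c1=5.
Step 20. [r1c5∈{6}] r1c5 is down to just 6. So r1c5=6.
Step 21. [r4c6∈{3}] nothing but 3 survives at r4c6. So r4c6=3.

Answer: 4 3 2 1 6 5 / 5 6 1 2 3 4 / 3 5 6 4 1 2 / 2 1 4 6 5 3 / 6 2 5 3 4 1 / 1 4 3 5 2 6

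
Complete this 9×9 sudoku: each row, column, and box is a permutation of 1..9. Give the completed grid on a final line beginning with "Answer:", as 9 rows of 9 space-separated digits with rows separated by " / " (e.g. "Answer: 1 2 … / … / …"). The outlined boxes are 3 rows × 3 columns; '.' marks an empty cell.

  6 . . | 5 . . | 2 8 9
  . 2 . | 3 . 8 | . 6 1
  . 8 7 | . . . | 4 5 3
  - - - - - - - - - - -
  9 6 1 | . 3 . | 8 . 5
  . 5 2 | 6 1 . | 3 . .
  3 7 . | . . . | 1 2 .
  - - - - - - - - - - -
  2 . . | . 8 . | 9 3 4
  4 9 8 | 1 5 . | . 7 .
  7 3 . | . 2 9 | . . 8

Step 1. [r6c3∈{4}] nothing but 4 survives at r6c3, so r6c3=4.
Step 2. [r2c5∈{4,7,9}] 4 has one home in row 2: r2c5. So r2c5=4.
Step 3. [r8c7∈{6}] r8c7 has the single candidate 6, so r8c7=6.
Step 4. [r7c3∈{5,6}] in row 7, 5 fits only at r7c3. So r7c3=5.
Step 5. [r4c8∈{4}] r4c8's peers cover all but 4, so r4c8=4.
Step 6. [r7c6∈{6,7}] in row 7, 6 fits only at r7c6. So r7c6=6.
Step 7. [r6c5∈{9}] only 9 remains possible at r6c5 ⇒ r6c5=9.
Step 8. [r3c1∈{1}] r3c1 is down to just 1. So r3c1=1.
Step 9. [r3c6∈{2}] r3c6's peers cover all but 2. So r3c6=2.
Step 10. [r4c6∈{7}] nothing but 7 survives at r4c6, so r4c6=7.
Step 11. [r6c6∈{5}] r6c6's peers cover all but 5 ⇒ r6c6=5.
Step 12. [r2c3∈{9}] r2c3 is down to just 9, so r2c3=9.
Step 13. [r5c6∈{4}] r5c6's peers cover all but 4 ⇒ r5c6=4.
Step 14. [r9c4∈{4}] only 4 remains possible at r9c4. So r9c4=4.
Step 15. [r4c4∈{2}] only 2 remains possible at r4c4, so r4c4=2.
Step 16. [r1c3∈{3}] r1c3 has the single candidate 3 ⇒ r1c3=3.
Step 17. [r7c2∈{1}] r7c2's peers cover all but 1 ⇒ r7c2=1.
Step 18. [r1c2∈{4}] r1c2 is down to just 4 ⇒ r1c2=4.
Step 19. [r5c9∈{7}] nothing but 7 survives at r5c9 ⇒ r5c9=7.
Step 20. [r1c5∈{7}] nothing but 7 survives at r1c5. So r1c5=7.
Step 21. [r6c4∈{8}] only 8 remains possible at r6c4, so r6c4=8.
Step 22. [r9c8∈{1}] nothing but 1 survives at r9c8, so r9c8=1.
Step 23. [r2c1∈{5}] only 5 remains possible at r2c1, so r2c1=5.
Step 24. [r6c9∈{6}] r6c9 has the single candidate 6. So r6c9=6.
Step 25. [r8c9∈{2}] r8c9's peers cover all but 2. So r8c9=2.
Step 26. [r9c7∈{5}] r9c7 has the single candidate 5, so r9c7=5.
Step 27. [r3c4∈{9}] r3c4's peers cover all but 9, so r3c4=9.
Step 28. [r7c4∈{7}] nothing but 7 survives at r7c4. So r7c4=7.
Step 29. [r5c1∈{8}] r5c1's peers cover all but 8. So r5c1=8.
Step 30. [r5c8∈{9}] nothing but 9 survives at r5c8 ⇒ r5c8=9.
Step 31. [r9c3∈{6}] r9c3 is down to just 6. So r9c3=6.
Step 32. [r3c5∈{6}] r3c5 is down to just 6. So r3c5=6.
Step 33. [r2c7∈{7}] only 7 remains possible at r2c7, so r2c7=7.
Step 34. [r1c6∈{1}] r1c6's peers cover all but 1. So r1c6=1.
Step 35. [r8c6∈{3}] r8c6's peers cover all but 3, so r8c6=3.

Answer: 6 4 3 5 7 1 2 8 9 / 5 2 9 3 4 8 7 6 1 / 1 8 7 9 6 2 4 5 3 / 9 6 1 2 3 7 8 4 5 / 8 5 2 6 1 4 3 9 7 / 3 7 4 8 9 5 1 2 6 / 2 1 5 7 8 6 9 3 4 / 4 9 8 1 5 3 6 7 2 / 7 3 6 4 2 9 5 1 8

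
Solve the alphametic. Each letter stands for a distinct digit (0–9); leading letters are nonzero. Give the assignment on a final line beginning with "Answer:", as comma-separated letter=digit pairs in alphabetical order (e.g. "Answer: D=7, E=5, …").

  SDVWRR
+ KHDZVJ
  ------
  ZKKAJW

Step 1. [col 1: R + J ≡ W (mod 10)] J=8 is one option consistent with column 1 (R + J ≡ W (mod 10), carry-in 0) — take it, so J=8.
Step 2. [col 1: R + J ≡ W (mod 10)] R=7 is one option consistent with column 1 (R + J ≡ W (mod 10), carry-in 0) — take it, so R=7.
Step 3. [col 1: R + J ≡ W (mod 10)] from column 1 (R=7, J=8, carry-in 0, digits 7,8 already taken and all letters distinct): W must equal 5 ⇒ W=5.
Step 4. [col 2: R + V ≡ J (mod 10)] column 2 reads R+V+carry(1)=J with R=7, J=8; with digits 5,7,8 already taken and all letters distinct, the only value for V is 0. So V=0.
Step 5. [col 3: W + Z ≡ A (mod 10)] column 3 (W + Z ≡ A (mod 10), carry-in 0) doesn't pin A yet; pick A=4 and continue, so A=4.
Step 6. [col 3: W + Z ≡ A (mod 10)] column 3: given W=5, A=4, carry-in 0, and digits 0,4,5,7,8 already taken and all letters distinct, W+Z≡A (mod 10) forces Z=9, so Z=9.
Step 7. [col 4: V + D ≡ K (mod 10)] several values work for K in column 4 (V + D ≡ K (mod 10), carry-in 1); try K=3, so K=3.
Step 8. [col 4: V + D ≡ K (mod 10)] column 4: given V=0, K=3, carry-in 1, and digits 0,3,4,5,7,8,9 already taken and all letters distinct, V+D≡K (mod 10) forces D=2, so D=2.
Step 9. [col 5: D + H ≡ K (mod 10)] column 5 reads D+H+carry(0)=K with D=2, K=3; with digits 0,2,3,4,5,7,8,9 already taken and all letters distinct, the only value for H is 1, so H=1.
Step 10. [col 6: S + K ≡ Z (mod 10)] from column 6 (K=3, Z=9, carry-in 0, digits 0,1,2,3,4,5,7,8,9 already taken and all letters distinct): S must equal 6, so S=6.

Answer: A=4, D=2, H=1, J=8, K=3, R=7, S=6, V=0, W=5, Z=9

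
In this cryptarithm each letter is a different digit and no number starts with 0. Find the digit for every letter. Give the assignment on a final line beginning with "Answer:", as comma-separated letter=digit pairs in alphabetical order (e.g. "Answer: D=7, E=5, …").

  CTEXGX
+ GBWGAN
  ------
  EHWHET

Step 1. [col 1: X + N ≡ T (mod 10)] column 1 (X + N ≡ T (mod 10), carry-in 0) doesn't pin X yet; pick X=8 and continue ⇒ X=8.
Step 2. [col 1: X + N ≡ T (mod 10)] no forcing yet in column 1 (carry-in 0); N=6 is free and consistent — try it. So N=6.
Step 3. [col 1: X + N ≡ T (mod 10)] column 1: given X=8, N=6, carry-in 0, and digits 6,8 already taken and all letters distinct, X+N≡T (mod 10) forces T=4, so T=4.
Step 4. [col 2: G + A ≡ E (mod 10)] no forcing yet in column 2 (carry-in 1); E=9 is free and consistent — try it ⇒ E=9.
Step 5. [col 2: G + A ≡ E (mod 10)] column 2 (G + A ≡ E (mod 10), carry-in 1) doesn't pin G yet; pick G=7 and continue, so G=7.
Step 6. [col 2: G + A ≡ E (mod 10)] from column 2 (G=7, E=9, carry-in 1, digits 4,6,7,8,9 already taken and all letters distinct): A must equal 1. So A=1.
Step 7. [col 3: X + G ≡ H (mod 10)] column 3 reads X+G+carry(0)=H with X=8, G=7; with digits 1,4,6,7,8,9 already taken and all letters distinct, the only value for H is 5, so H=5.
Step 8. [col 4: E + W ≡ W (mod 10)] several values work for W in column 4 (E + W ≡ W (mod 10), carry-in 1); try W=3, so W=3.
Step 9. [col 5: T + B ≡ H (mod 10)] column 5 reads T+B+carry(1)=H with T=4, H=5; with digits 1,3,4,5,6,7,8,9 already taken and all letters distinct, the only value for B is 0, so B=0.
Step 10. [col 6: C + G ≡ E (mod 10)] column 6: given G=7, E=9, carry-in 0, and digits 0,1,3,4,5,6,7,8,9 already taken and all letters distinct, C+G≡E (mod 10) forces C=2. So C=2.

Answer: A=1, B=0, C=2, E=9, G=7, H=5, N=6, T=4, W=3, X=8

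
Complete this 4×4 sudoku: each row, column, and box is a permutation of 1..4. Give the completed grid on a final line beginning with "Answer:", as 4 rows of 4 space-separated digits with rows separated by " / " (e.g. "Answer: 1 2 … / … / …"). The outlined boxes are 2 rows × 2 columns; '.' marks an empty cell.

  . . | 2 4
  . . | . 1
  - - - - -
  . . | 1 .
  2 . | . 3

Step 1. [r4c2∈{1,4}] across row 4, 1 lands solely at r4c2, so r4c2=1.
Step 2. [r1c2∈{3}] only 3 remains possible at r1c2. So r1c2=3.
Step 3. [r2c1∈{4}] only 4 remains possible at r2c1 ⇒ r2c1=4.
Step 4. [r3c1∈{3}] r3c1's peers cover all but 3 ⇒ r3c1=3.
Step 5. [r2c3∈{3}] r2c3 is down to just 3 ⇒ r2c3=3.
Step 6. [r3c2∈{4}] r3c2 has the single candidate 4. So r3c2=4.
Step 7. [r1c1∈{1}] r1c1's peers cover all but 1, so r1c1=1.
Step 8. [r4c3∈{4}] r4c3 is down to just 4 ⇒ r4c3=4.
Step 9. [r2c2∈{2}] nothing but 2 survives at r2c2, so r2c2=2.
Step 10. [r3c4∈{2}] only 2 remains possible at r3c4. So r3c4=2.

Answer: 1 3 2 4 / 4 2 3 1 / 3 4 1 2 / 2 1 4 3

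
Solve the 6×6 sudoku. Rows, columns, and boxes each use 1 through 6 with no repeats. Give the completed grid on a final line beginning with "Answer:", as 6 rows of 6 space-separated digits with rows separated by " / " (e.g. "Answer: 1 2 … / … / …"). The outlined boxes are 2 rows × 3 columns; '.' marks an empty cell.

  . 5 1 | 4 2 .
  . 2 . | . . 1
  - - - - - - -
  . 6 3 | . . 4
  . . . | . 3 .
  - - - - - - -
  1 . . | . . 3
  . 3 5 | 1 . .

Step 1. [r4c6∈{2,5,6}] r4c6 is the only open cell in col 6 admitting 5, so r4c6=5.
Step 2. [r1c6∈{6}] r1c6 has the single candidate 6, so r1c6=6.
Step 3. [r5c2∈{4}] nothing but 4 survives at r5c2, so r5c2=4.
Step 4. [r3c4∈{2}] r3c4 is down to just 2. So r3c4=2.
Step 5. [r5c3∈{2,6}] 2 has one home in row 5: r5c3 ⇒ r5c3=2.
Step 6. [r2c3∈{4,6}] col 3 places 6 nowhere but r2c3. So r2c3=6.
Step 7. [r2c4∈{3,5}] in col 4, 3 fits only at r2c4. So r2c4=3.
Step 8. [r5c4∈{5,6}] 5 has one home in col 4: r5c4. So r5c4=5.
Step 9. [r4c1∈{2,4}] in row 4, 2 fits only at r4c1. So r4c1=2.
Step 10. [r5c5∈{6}] only 6 remains possible at r5c5 ⇒ r5c5=6.
Step 11. [r4c2∈{1}] only 1 remains possible at r4c2. So r4c2=1.
Step 12. [r6c1∈{6}] r6c1 is down to just 6. So r6c1=6.
Step 13. [r6c6∈{2}] r6c6 is down to just 2. So r6c6=2.
Step 14. [r4c3∈{4}] r4c3 is down to just 4. So r4c3=4.
Step 15. [r3c5∈{1}] r3c5 has the single candidate 1, so r3c5=1.
Step 16. [r6c5∈{4}] nothing but 4 survives at r6c5 ⇒ r6c5=4.
Step 17. [r4c4∈{6}] nothing but 6 survives at r4c4, so r4c4=6.
Step 18. [r3c1∈{5}] nothing but 5 survives at r3c1, so r3c1=5.
Step 19. [r2c5∈{5}] nothing but 5 survives at r2c5. So r2c5=5.
Step 20. [r1c1∈{3}] only 3 remains possible at r1c1. So r1c1=3.
Step 21. [r2c1∈{4}] r2c1's peers cover all but 4, so r2c1=4.

Answer: 3 5 1 4 2 6 / 4 2 6 3 5 1 / 5 6 3 2 1 4 / 2 1 4 6 3 5 / 1 4 2 5 6 3 / 6 3 5 1 4 2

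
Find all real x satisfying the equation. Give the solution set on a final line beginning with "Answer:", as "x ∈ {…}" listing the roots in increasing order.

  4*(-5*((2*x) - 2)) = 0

Step 1. [4*(-5*((2*x) - 2)) = 0] 4 out front; divide by 4 ⇒ div: -5*((2*x) - 2) = 0.
Step 2. [-5*((2*x) - 2) = 0] LHS = -5·(…); ÷-5 both sides. So div: (2*x) - 2 = 0.
Step 3. [(2*x) - 2 = 0] -2 is outermost — add 2 both sides, so sub: 2*x = 2.
Step 4. [2*x = 2] 2·(inner) — divide through by 2, so div: x = 1.

Answer: x ∈ {1}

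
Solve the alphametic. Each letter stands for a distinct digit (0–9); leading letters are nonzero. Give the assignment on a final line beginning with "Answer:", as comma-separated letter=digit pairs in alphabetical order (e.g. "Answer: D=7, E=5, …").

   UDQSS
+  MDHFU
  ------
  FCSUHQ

Step 1. [F] the sum has 6 digits but both addends have 5; that extra leading digit F is the final carry, namely 1 ⇒ F=1.
Step 2. [col 1: S + U ≡ Q (mod 10)] U=9 is one option consistent with column 1 (S + U ≡ Q (mod 10), carry-in 0) — take it ⇒ U=9.
Step 3. [col 1: S + U ≡ Q (mod 10)] column 1 (S + U ≡ Q (mod 10), carry-in 0) doesn't pin S yet; pick S=4 and continue ⇒ S=4.
Step 4. [col 1: S + U ≡ Q (mod 10)] column 1: given S=4, U=9, carry-in 0, and digits 1,4,9 already taken and all letters distinct, S+U≡Q (mod 10) forces Q=3. So Q=3.
Step 5. [col 2: S + F ≡ H (mod 10)] column 2: given S=4, F=1, carry-in 1, and digits 1,3,4,9 already taken and all letters distinct, S+F≡H (mod 10) forces H=6, so H=6.
Step 6. [col 4: D + D ≡ S (mod 10)] several values work for D in column 4 (D + D ≡ S (mod 10), carry-in 0); try D=2. So D=2.
Step 7. [col 5: U + M ≡ C (mod 10)] column 5 reads U+M+carry(0)=C with U=9; with digits 1,2,3,4,6,9 already taken and all letters distinct, the only value for M is 8. So M=8.
Step 8. [col 5: U + M ≡ C (mod 10)] from column 5 (U=9, M=8, carry-in 0, digits 1,2,3,4,6,8,9 already taken and all letters distinct): C must equal 7, so C=7.

Answer: C=7, D=2, F=1, H=6, M=8, Q=3, S=4, U=9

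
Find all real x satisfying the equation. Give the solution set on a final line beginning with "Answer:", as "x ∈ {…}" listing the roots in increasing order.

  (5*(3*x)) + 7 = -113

Step 1. [(5*(3*x)) + 7 = -113] the outer +7 inverts by subtracting 7, so sub: 5*(3*x) = -120.
Step 2. [5*(3*x) = -120] leading coefficient 5: divide by 5. So div: 3*x = -24.
Step 3. [3*x = -24] divide by the outer 3, so div: x = -8.

Answer: x ∈ {-8}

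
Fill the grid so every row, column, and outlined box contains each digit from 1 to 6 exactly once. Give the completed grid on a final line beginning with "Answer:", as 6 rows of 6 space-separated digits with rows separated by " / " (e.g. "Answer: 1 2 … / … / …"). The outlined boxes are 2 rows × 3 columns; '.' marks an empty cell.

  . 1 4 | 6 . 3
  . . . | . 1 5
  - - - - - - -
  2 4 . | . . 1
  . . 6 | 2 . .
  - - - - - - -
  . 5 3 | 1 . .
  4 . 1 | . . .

Step 1. [r3c5∈{3,5,6}] across row 3, 6 lands solely at r3c5 ⇒ r3c5=6.
Step 2. [r6c2∈{2,6}] r6c2 is the only open cell in box 5 admitting 2, so r6c2=2.
Step 3. [r3c4∈{3,5}] r3c4 is the only open cell in row 3 admitting 3, so r3c4=3.
Step 4. [r5c6∈{2,4,6}] in col 6, 2 fits only at r5c6. So r5c6=2.
Step 5. [r4c5∈{4,5}] across box 4, 5 lands solely at r4c5, so r4c5=5.
Step 6. [r2c2∈{3,6}] r2c2 is the only open cell in col 2 admitting 6, so r2c2=6.
Step 7. [r2c1∈{3}] r2c1's peers cover all but 3, so r2c1=3.
Step 8. [r4c6∈{4}] r4c6 has the single candidate 4. So r4c6=4.
Step 9. [r2c3∈{2}] only 2 remains possible at r2c3, so r2c3=2.
Step 10. [r1c5∈{2}] r1c5 is down to just 2. So r1c5=2.
Step 11. [r4c2∈{3}] nothing but 3 survives at r4c2 ⇒ r4c2=3.
Step 12. [r1c1∈{5}] r1c1 is down to just 5. So r1c1=5.
Step 13. [r2c4∈{4}] only 4 remains possible at r2c4. So r2c4=4.
Step 14. [r6c5∈{3}] r6c5 has the single candidate 3 ⇒ r6c5=3.
Step 15. [r6c4∈{5}] only 5 remains possible at r6c4. So r6c4=5.
Step 16. [r3c3∈{5}] r3c3 is down to just 5, so r3c3=5.
Step 17. [r4c1∈{1}] only 1 remains possible at r4c1. So r4c1=1.
Step 18. [r5c5∈{4}] nothing but 4 survives at r5c5, so r5c5=4.
Step 19. [r5c1∈{6}] r5c1 is down to just 6. So r5c1=6.
Step 20. [r6c6∈{6}] r6c6 is down to just 6, so r6c6=6.

Answer: 5 1 4 6 2 3 / 3 6 2 4 1 5 / 2 4 5 3 6 1 / 1 3 6 2 5 4 / 6 5 3 1 4 2 / 4 2 1 5 3 6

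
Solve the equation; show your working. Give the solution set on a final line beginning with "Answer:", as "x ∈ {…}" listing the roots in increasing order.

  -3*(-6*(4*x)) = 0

Step 1. [-3*(-6*(4*x)) = 0] LHS = -3·(…); ÷-3 both sides, so div: -6*(4*x) = 0.
Step 2. [-6*(4*x) = 0] divide by the outer -6. So div: 4*x = 0.
Step 3. [4*x = 0] 4 out front; divide by 4, so div: x = 0.

Answer: x ∈ {0}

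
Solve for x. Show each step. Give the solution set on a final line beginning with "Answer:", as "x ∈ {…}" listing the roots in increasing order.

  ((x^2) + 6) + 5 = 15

Step 1. [((x^2) + 6) + 5 = 15] 5 comes off first (subtract 5), so sub: (x^2) + 6 = 10.
Step 2. [(x^2) + 6 = 10] peel the +6: subtract 6 from each side, so sub: x^2 = 4.
Step 3. [x^2 = 4] √ both sides: 4 ≥ 0 gives two branches. So sqrt: x = 2 or -2.

Answer: x ∈ {-2, 2}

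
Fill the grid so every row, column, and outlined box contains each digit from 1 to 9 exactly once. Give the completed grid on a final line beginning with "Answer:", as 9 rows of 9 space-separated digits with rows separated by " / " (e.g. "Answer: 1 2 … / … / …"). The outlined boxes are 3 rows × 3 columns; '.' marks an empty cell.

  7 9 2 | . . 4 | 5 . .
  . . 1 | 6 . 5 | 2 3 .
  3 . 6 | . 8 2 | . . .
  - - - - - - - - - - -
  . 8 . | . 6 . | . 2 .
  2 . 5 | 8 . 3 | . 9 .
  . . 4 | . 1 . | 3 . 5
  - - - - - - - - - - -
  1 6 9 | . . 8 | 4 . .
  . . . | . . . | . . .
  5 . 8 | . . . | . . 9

Step 1. [r6c2∈{7}] r6c2 has the single candidate 7, so r6c2=7.
Step 2. [r8c3∈{3,7}] across col 3, 7 lands solely at r8c3, so r8c3=7.
Step 3. [r3c8∈{1,4,7}] across col 8, 4 lands solely at r3c8, so r3c8=4.
Step 4. [r6c6∈{9}] r6c6 is down to just 9. So r6c6=9.
Step 5. [r8c1∈{4}] r8c1 has the single candidate 4. So r8c1=4.
Step 6. [r4c6∈{7}] r4c6 is down to just 7 ⇒ r4c6=7.
Step 7. [r4c7∈{1}] r4c7's peers cover all but 1 ⇒ r4c7=1.
Step 8. [r1c5∈{3}] only 3 remains possible at r1c5. So r1c5=3.
Step 9. [r1c4∈{1}] r1c4 has the single candidate 1 ⇒ r1c4=1.
Step 10. [r4c4∈{4,5}] in row 4, 5 fits only at r4c4 ⇒ r4c4=5.
Step 11. [r9c4∈{2,3,4,7}] r9c4 is the only open cell in col 4 admitting 4. So r9c4=4.
Step 12. [r2c5∈{7,9}] r2c5 is the only open cell in row 2 admitting 9. So r2c5=9.
Step 13. [r2c9∈{7,8}] row 2 places 7 nowhere but r2c9, so r2c9=7.
Step 14. [r8c7∈{6,8}] in col 7, 8 fits only at r8c7 ⇒ r8c7=8.
Step 15. [r8c4∈{2,3,9}] row 8 places 9 nowhere but r8c4, so r8c4=9.
Step 16. [r7c4∈{2,3,7}] r7c4 is the only open cell in col 4 admitting 3, so r7c4=3.
Step 17. [r8c9∈{1,2,3,6}] col 9 places 3 nowhere but r8c9, so r8c9=3.
Step 18. [r1c9∈{6,8}] col 9 places 8 nowhere but r1c9 ⇒ r1c9=8.
Step 19. [r1c8∈{6}] only 6 remains possible at r1c8. So r1c8=6.
Step 20. [r9c7∈{6,7}] 6 has one home in box 9: r9c7, so r9c7=6.
Step 21. [r9c6∈{1}] only 1 remains possible at r9c6. So r9c6=1.
Step 22. [r9c8∈{7}] nothing but 7 survives at r9c8 ⇒ r9c8=7.
Step 23. [r9c5∈{2}] nothing but 2 survives at r9c5 ⇒ r9c5=2.
Step 24. [r8c5∈{5}] r8c5 is down to just 5, so r8c5=5.
Step 25. [r4c9∈{4}] r4c9 has the single candidate 4, so r4c9=4.
Step 26. [r5c7∈{7}] r5c7 has the single candidate 7 ⇒ r5c7=7.
Step 27. [r3c4∈{7}] r3c4's peers cover all but 7, so r3c4=7.
Step 28. [r6c1∈{6}] r6c1 is down to just 6 ⇒ r6c1=6.
Step 29. [r9c2∈{3}] r9c2 has the single candidate 3, so r9c2=3.
Step 30. [r6c4∈{2}] only 2 remains possible at r6c4. So r6c4=2.
Step 31. [r8c6∈{6}] r8c6's peers cover all but 6 ⇒ r8c6=6.
Step 32. [r7c5∈{7}] nothing but 7 survives at r7c5. So r7c5=7.
Step 33. [r3c7∈{9}] r3c7's peers cover all but 9, so r3c7=9.
Step 34. [r7c8∈{5}] r7c8 has the single candidate 5 ⇒ r7c8=5.
Step 35. [r5c5∈{4}] only 4 remains possible at r5c5, so r5c5=4.
Step 36. [r3c9∈{1}] nothing but 1 survives at r3c9. So r3c9=1.
Step 37. [r2c1∈{8}] r2c1's peers cover all but 8. So r2c1=8.
Step 38. [r5c2∈{1}] nothing but 1 survives at r5c2 ⇒ r5c2=1.
Step 39. [r8c2∈{2}] r8c2's peers cover all but 2, so r8c2=2.
Step 40. [r6c8∈{8}] r6c8 is down to just 8, so r6c8=8.
Step 41. [r3c2∈{5}] r3c2 is down to just 5. So r3c2=5.
Step 42. [r4c1∈{9}] r4c1 has the single candidate 9, so r4c1=9.
Step 43. [r5c9∈{6}] nothing but 6 survives at r5c9 ⇒ r5c9=6.
Step 44. [r4c3∈{3}] r4c3 is down to just 3 ⇒ r4c3=3.
Step 45. [r7c9∈{2}] r7c9 is down to just 2 ⇒ r7c9=2.
Step 46. [r2c2∈{4}] r2c2's peers cover all but 4 ⇒ r2c2=4.
Step 47. [r8c8∈{1}] r8c8 has the single candidate 1 ⇒ r8c8=1.

Answer: 7 9 2 1 3 4 5 6 8 / 8 4 1 6 9 5 2 3 7 / 3 5 6 7 8 2 9 4 1 / 9 8 3 5 6 7 1 2 4 / 2 1 5 8 4 3 7 9 6 / 6 7 4 2 1 9 3 8 5 / 1 6 9 3 7 8 4 5 2 / 4 2 7 9 5 6 8 1 3 / 5 3 8 4 2 1 6 7 9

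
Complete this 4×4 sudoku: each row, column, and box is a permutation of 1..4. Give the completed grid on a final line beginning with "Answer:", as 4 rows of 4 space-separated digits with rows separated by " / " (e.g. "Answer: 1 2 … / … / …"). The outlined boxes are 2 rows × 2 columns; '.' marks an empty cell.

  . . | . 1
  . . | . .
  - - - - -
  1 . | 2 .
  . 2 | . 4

Step 1. [r4c1∈{3}] r4c1 has the single candidate 3, so r4c1=3.
Step 2. [r1c1∈{2,4}] row 1 places 2 nowhere but r1c1. So r1c1=2.
Step 3. [r2c1∈{4}] nothing but 4 survives at r2c1. So r2c1=4.
Step 4. [r2c3∈{3}] nothing but 3 survives at r2c3 ⇒ r2c3=3.
Step 5. [r2c4∈{2}] r2c4's peers cover all but 2. So r2c4=2.
Step 6. [r1c2∈{3}] r1c2's peers cover all but 3 ⇒ r1c2=3.
Step 7. [r1c3∈{4}] r1c3 is down to just 4. So r1c3=4.
Step 8. [r3c4∈{3}] only 3 remains possible at r3c4. So r3c4=3.
Step 9. [r3c2∈{4}] r3c2's peers cover all but 4, so r3c2=4.
Step 10. [r2c2∈{1}] r2c2 is down to just 1. So r2c2=1.
Step 11. [r4c3∈{1}] r4c3's peers cover all but 1, so r4c3=1.

Answer: 2 3 4 1 / 4 1 3 2 / 1 4 2 3 / 3 2 1 4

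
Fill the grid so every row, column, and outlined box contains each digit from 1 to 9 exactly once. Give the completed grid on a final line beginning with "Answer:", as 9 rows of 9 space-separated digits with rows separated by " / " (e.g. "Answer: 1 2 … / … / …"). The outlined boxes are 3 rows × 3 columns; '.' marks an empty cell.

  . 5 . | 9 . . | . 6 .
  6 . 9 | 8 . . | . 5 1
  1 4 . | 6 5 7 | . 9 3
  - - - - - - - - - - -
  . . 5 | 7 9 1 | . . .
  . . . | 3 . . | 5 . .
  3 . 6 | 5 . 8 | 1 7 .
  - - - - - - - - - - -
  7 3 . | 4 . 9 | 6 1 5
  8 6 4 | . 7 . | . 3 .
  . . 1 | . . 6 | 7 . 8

Step 1. [r1c1∈{2}] only 2 remains possible at r1c1 ⇒ r1c1=2.
Step 2. [r9c4∈{2}] r9c4 has the single candidate 2. So r9c4=2.
Step 3. [r1c3∈{3,7,8}] 3 has one home in col 3: r1c3. So r1c3=3.
Step 4. [r1c6∈{4}] r1c6 is down to just 4 ⇒ r1c6=4.
Step 5. [r5c6∈{2}] only 2 remains possible at r5c6. So r5c6=2.
Step 6. [r4c8∈{2,4,8}] r4c8 is the only open cell in col 8 admitting 2 ⇒ r4c8=2.
Step 7. [r5c8∈{4,8}] across col 8, 8 lands solely at r5c8 ⇒ r5c8=8.
Step 8. [r4c1∈{4}] r4c1's peers cover all but 4 ⇒ r4c1=4.
Step 9. [r5c1∈{9}] r5c1 is down to just 9 ⇒ r5c1=9.
Step 10. [r3c7∈{2,8}] 2 has one home in row 3: r3c7. So r3c7=2.
Step 11. [r6c9∈{4,9}] across row 6, 9 lands solely at r6c9, so r6c9=9.
Step 12. [r5c5∈{4,6}] 6 has one home in col 5: r5c5, so r5c5=6.
Step 13. [r2c6∈{3}] r2c6 has the single candidate 3. So r2c6=3.
Step 14. [r5c3∈{7}] nothing but 7 survives at r5c3. So r5c3=7.
Step 15. [r4c2∈{8}] nothing but 8 survives at r4c2 ⇒ r4c2=8.
Step 16. [r9c8∈{4}] r9c8's peers cover all but 4 ⇒ r9c8=4.
Step 17. [r8c7∈{9}] r8c7's peers cover all but 9. So r8c7=9.
Step 18. [r3c3∈{8}] only 8 remains possible at r3c3, so r3c3=8.
Step 19. [r9c2∈{9}] nothing but 9 survives at r9c2. So r9c2=9.
Step 20. [r6c5∈{4}] nothing but 4 survives at r6c5, so r6c5=4.
Step 21. [r7c5∈{8}] r7c5 has the single candidate 8. So r7c5=8.
Step 22. [r8c6∈{5}] r8c6 has the single candidate 5. So r8c6=5.
Step 23. [r1c9∈{7}] nothing but 7 survives at r1c9 ⇒ r1c9=7.
Step 24. [r8c9∈{2}] only 2 remains possible at r8c9. So r8c9=2.
Step 25. [r4c7∈{3}] r4c7 is down to just 3 ⇒ r4c7=3.
Step 26. [r9c1∈{5}] r9c1 is down to just 5 ⇒ r9c1=5.
Step 27. [r1c5∈{1}] only 1 remains possible at r1c5, so r1c5=1.
Step 28. [r9c5∈{3}] nothing but 3 survives at r9c5. So r9c5=3.
Step 29. [r5c2∈{1}] r5c2 has the single candidate 1. So r5c2=1.
Step 30. [r2c2∈{7}] only 7 remains possible at r2c2 ⇒ r2c2=7.
Step 31. [r1c7∈{8}] nothing but 8 survives at r1c7, so r1c7=8.
Step 32. [r5c9∈{4}] only 4 remains possible at r5c9. So r5c9=4.
Step 33. [r2c5∈{2}] r2c5 has the single candidate 2 ⇒ r2c5=2.
Step 34. [r7c3∈{2}] r7c3 is down to just 2. So r7c3=2.
Step 35. [r2c7∈{4}] r2c7's peers cover all but 4, so r2c7=4.
Step 36. [r4c9∈{6}] nothing but 6 survives at r4c9 ⇒ r4c9=6.
Step 37. [r8c4∈{1}] r8c4's peers cover all but 1. So r8c4=1.
Step 38. [r6c2∈{2}] only 2 remains possible at r6c2 ⇒ r6c2=2.

Answer: 2 5 3 9 1 4 8 6 7 / 6 7 9 8 2 3 4 5 1 / 1 4 8 6 5 7 2 9 3 / 4 8 5 7 9 1 3 2 6 / 9 1 7 3 6 2 5 8 4 / 3 2 6 5 4 8 1 7 9 / 7 3 2 4 8 9 6 1 5 / 8 6 4 1 7 5 9 3 2 / 5 9 1 2 3 6 7 4 8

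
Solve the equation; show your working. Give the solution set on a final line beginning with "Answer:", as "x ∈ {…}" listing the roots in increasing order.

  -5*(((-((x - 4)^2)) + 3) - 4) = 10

Step 1. [-5*(((-((x - 4)^2)) + 3) - 4) = 10] divide by the outer -5 ⇒ div: ((-((x - 4)^2)) + 3) - 4 = -2.
Step 2. [((-((x - 4)^2)) + 3) - 4 = -2] -4 is outermost — add 4 both sides, so sub: (-((x - 4)^2)) + 3 = 2.
Step 3. [(-((x - 4)^2)) + 3 = 2] the outer +3 inverts by subtracting 3, so sub: -((x - 4)^2) = -1.
Step 4. [-((x - 4)^2) = -1] flip signs both sides, so neg: (x - 4)^2 = 1.
Step 5. [(x - 4)^2 = 1] 1 ≥ 0, LHS is (·)² — take ±√, so sqrt: x - 4 = 1 or -1.
Step 6. [x - 4 = 1 or -1] -4 is outermost — add 4 both sides, so sub: x = 5 or 3.

Answer: x ∈ {3, 5}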